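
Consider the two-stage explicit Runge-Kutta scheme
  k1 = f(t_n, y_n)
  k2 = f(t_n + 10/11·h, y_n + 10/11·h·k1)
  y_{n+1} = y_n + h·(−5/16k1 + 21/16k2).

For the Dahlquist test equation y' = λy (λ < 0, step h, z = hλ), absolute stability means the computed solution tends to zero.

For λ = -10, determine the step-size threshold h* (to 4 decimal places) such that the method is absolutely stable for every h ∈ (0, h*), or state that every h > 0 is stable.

With y'=λy (z=hλ):
  k1=λy_n ⇒ h·k1=z·y_n;  k2=λ(1+10/11z)y_n ⇒ h·k2=z(1+10/11z)y_n
  y_{n+1}/y_n = 1 − 5/16z + 21/16z(1+10/11z) = 1 + z + 105/88z²
  Hence R(z) = 1 + z + 105/88z².

Need |R(x)|<1, x<0.
x=-0.79: |R|=0.9547
R=1: x+105/88x²=0 ⇒ x=−88/105=-0.8381; min R=1−1/(4·105/88)=0.7905>−1
Confirm numerically:
  x=-0.763: |R|=0.93163 <1
  x=-0.759: |R|=0.92837 <1
  x=-0.534: |R|=0.80624 <1
  x=-0.460: |R|=0.79248 <1
  x=-1.369: |R|=1.86721 >1
  x=-1.202: |R|=1.52191 >1
  x=-1.125: |R|=1.38512 >1
So |R|<1 on (-0.8381, 0).

(-0.8381,0); λ=-10 ⇒ h* = (88/105)/10 = 0.0838.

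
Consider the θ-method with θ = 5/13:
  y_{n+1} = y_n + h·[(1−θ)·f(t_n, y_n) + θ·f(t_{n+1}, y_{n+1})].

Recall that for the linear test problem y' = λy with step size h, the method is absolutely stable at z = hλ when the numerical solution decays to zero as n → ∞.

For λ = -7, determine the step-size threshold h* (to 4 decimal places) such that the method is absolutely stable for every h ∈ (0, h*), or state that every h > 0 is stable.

(-8.6667,0); λ=-7 ⇒ h* = (26/3)/7 = 1.2381.

With y'=λy (z=hλ):
  y_{n+1} = y_n + z·[8/13·y_n + 5/13·y_{n+1}] ⇒ (1 − 5/13z)y_{n+1} = (1 + 8/13z)y_n
  ⇒ R(z) = (1 + 8/13z)/(1 − 5/13z).

Find x<0 with |R(x)|<1.
x=-1.05: |R|=0.2521
R=−1: 1+8/13x = −1+5/13x ⇒ -3/13x=2 ⇒ x=2/(-3/13)=-8.6667
Confirm numerically:
  x=-7.706: |R|=0.94407 <1
  x=-6.309: |R|=0.84122 <1
  x=-3.587: |R|=0.50739 <1
  x=-8.934: |R|=1.01391 >1
  x=-8.807: |R|=1.00738 >1
So |R|<1 on (-8.6667, 0).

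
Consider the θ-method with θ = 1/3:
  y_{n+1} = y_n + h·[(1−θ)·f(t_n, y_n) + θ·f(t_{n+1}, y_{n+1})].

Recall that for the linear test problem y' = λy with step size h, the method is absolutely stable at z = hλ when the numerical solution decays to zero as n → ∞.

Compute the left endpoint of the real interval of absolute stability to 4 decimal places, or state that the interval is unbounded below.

Set f=λy, z=hλ:
  y_{n+1} = y_n + z·[2/3·y_n + 1/3·y_{n+1}] ⇒ (1 − 1/3z)y_{n+1} = (1 + 2/3z)y_n
  R(z) = (1 + 2/3z)/(1 − 1/3z).

Need |R(x)|<1, x<0.
x=-1.06: |R|=0.2167
R=−1: 1+2/3x = −1+1/3x ⇒ -1/3x=2 ⇒ x=2/(-1/3)=-6.0000
Confirm numerically:
  x=-4.175: |R|=0.74564 <1
  x=-4.144: |R|=0.74020 <1
  x=-3.705: |R|=0.65772 <1
  x=-3.023: |R|=0.50573 <1
  x=-6.117: |R|=1.01283 >1
  x=-6.038: |R|=1.00420 >1
So |R|<1 on (-6.0000, 0).

left endpoint -6.0000.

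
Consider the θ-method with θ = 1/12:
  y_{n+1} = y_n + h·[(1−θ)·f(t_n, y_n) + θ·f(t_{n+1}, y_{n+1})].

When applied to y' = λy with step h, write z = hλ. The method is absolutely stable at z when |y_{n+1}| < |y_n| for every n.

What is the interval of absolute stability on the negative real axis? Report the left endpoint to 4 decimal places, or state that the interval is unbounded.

On y'=λy, z=hλ:
  y_{n+1} = y_n + z·[11/12·y_n + 1/12·y_{n+1}] ⇒ (1 − 1/12z)y_{n+1} = (1 + 11/12z)y_n
  R(z) = (1 + 11/12z)/(1 − 1/12z).

Need |R(x)|<1, x<0.
x=-0.53: |R|=0.4924
R=−1: 1+11/12x = −1+1/12x ⇒ -5/6x=2 ⇒ x=2/(-5/6)=-2.4000
Confirm numerically:
  x=-1.345: |R|=0.20944 <1
  x=-1.307: |R|=0.17863 <1
  x=-1.245: |R|=0.12797 <1
  x=-1.070: |R|=0.01760 <1
  x=-2.861: |R|=1.31021 >1
  x=-2.551: |R|=1.10377 >1
  x=-2.488: |R|=1.06074 >1
Stable set (-2.4000, 0).

(-2.4000, 0).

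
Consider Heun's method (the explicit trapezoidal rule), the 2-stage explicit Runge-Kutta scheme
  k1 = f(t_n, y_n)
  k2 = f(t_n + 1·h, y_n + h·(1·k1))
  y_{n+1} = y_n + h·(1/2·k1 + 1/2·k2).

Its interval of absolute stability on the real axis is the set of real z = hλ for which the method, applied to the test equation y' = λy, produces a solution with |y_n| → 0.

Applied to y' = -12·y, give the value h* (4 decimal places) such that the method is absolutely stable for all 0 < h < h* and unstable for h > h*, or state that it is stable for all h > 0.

(-2.0000,0); λ=-12 ⇒ h* = 0.1667.

Set f=λy, z=hλ:
  order 2, 2-stage ⇒ R(z)=1+z+z^2/2
  (e.g. R(-0.52)=0.61520, |R|=0.61520)

Need |R(x)|<1, x<0.
x=-0.52: |R|=0.6152
|R(-1.89)|=0.8960 |R(-1.85)|=0.8613 |R(-0.84)|=0.5128
Bisect:
  x_lo=-2.7400 |R|=2.0138  x_hi=-0.3090 |R|=0.7388
  mid=-1.52448 |R|=0.63754 →hi
  mid=-2.13225 |R|=1.14099 →lo
  mid=-1.82837 |R|=0.84310 →hi
  mid=-1.98031 |R|=0.98050 →hi
  mid=-2.05628 |R|=1.05786 →lo
  mid=-2.01829 |R|=1.01846 →lo
  mid=-1.99930 |R|=0.99930 →hi
  mid=-2.00880 |R|=1.00884 →lo
  mid=-2.00405 |R|=1.00406 →lo
  mid=-2.00167 |R|=1.00168 →lo
  ...
  [-2.00004,-1.99989] ⇒ x*=-2.0000
Stable set (-2.0000, 0).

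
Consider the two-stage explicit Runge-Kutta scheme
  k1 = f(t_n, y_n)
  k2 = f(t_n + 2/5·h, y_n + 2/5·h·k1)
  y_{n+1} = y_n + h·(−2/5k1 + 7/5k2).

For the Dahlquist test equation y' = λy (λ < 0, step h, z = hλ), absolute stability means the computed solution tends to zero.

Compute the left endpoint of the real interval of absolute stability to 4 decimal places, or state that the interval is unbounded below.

Set f=λy, z=hλ:
  k1=λy_n ⇒ h·k1=z·y_n;  k2=λ(1+2/5z)y_n ⇒ h·k2=z(1+2/5z)y_n
  y_{n+1}/y_n = 1 − 2/5z + 7/5z(1+2/5z) = 1 + z + 14/25z²
  Hence R(z) = 1 + z + 14/25z².

Boundary: |R(x)|=1, x<0.
x=-0.99: |R|=0.5589
R=1: x+14/25x²=0 ⇒ x=−25/14=-1.7857; min R=1−1/(4·14/25)=0.5536>−1
Confirm numerically:
  x=-1.662: |R|=0.88486 <1
  x=-1.643: |R|=0.86869 <1
  x=-0.964: |R|=0.55641 <1
  x=-2.265: |R|=1.60793 >1
  x=-1.919: |R|=1.14323 >1
Stable set (-1.7857, 0).

z* = -1.7857.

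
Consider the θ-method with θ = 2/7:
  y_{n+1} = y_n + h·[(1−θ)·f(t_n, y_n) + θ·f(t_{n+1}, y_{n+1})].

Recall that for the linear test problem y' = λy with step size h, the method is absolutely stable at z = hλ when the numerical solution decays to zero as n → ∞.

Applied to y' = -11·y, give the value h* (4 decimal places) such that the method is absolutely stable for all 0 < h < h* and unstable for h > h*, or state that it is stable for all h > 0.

(-4.6667,0); λ=-11 ⇒ h* = (14/3)/11 = 0.4242.

Test eqn y'=λy, z=hλ:
  y_{n+1} = y_n + z·[5/7·y_n + 2/7·y_{n+1}] ⇒ (1 − 2/7z)y_{n+1} = (1 + 5/7z)y_n
  Hence R(z) = (1 + 5/7z)/(1 − 2/7z).

Solve |R(x)|<1 on ℝ⁻.
x=-0.58: |R|=0.5025
R=−1: 1+5/7x = −1+2/7x ⇒ -3/7x=2 ⇒ x=2/(-3/7)=-4.6667
Confirm numerically:
  x=-4.397: |R|=0.94878 <1
  x=-3.388: |R|=0.72154 <1
  x=-1.939: |R|=0.24775 <1
  x=-5.041: |R|=1.06574 >1
  x=-4.914: |R|=1.04409 >1
Interval (-4.6667, 0).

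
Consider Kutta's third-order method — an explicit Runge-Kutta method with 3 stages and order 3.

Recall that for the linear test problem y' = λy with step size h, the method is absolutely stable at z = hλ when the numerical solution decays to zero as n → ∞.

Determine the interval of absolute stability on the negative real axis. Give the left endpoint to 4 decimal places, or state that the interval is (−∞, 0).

On y'=λy, z=hλ:
  order 3, 3-stage ⇒ R(z)=1+z+z^2/2+z^3/6
  (e.g. R(-1.22)=0.22156, |R|=0.22156)

Find x<0 with |R(x)|<1.
x=-1.22: |R|=0.2216
|R(-2.77)|=1.4759 |R(-2.47)|=0.9311 |R(-2.4)|=0.8240
Bisect:
  x_lo=-3.0321 |R|=2.0814  x_hi=-0.0610 |R|=0.9408
  mid=-1.54658 |R|=0.03283 →hi
  mid=-2.28936 |R|=0.66859 →hi
  mid=-2.66075 |R|=1.26046 →lo
  mid=-2.47505 |R|=0.93909 →hi
  mid=-2.56790 |R|=1.09302 →lo
  mid=-2.52148 |R|=1.01442 →lo
  mid=-2.49827 |R|=0.97635 →hi
  mid=-2.50987 |R|=0.99528 →hi
  ...
  [-2.51277,-2.51259] ⇒ x*=-2.5127
Interval (-2.5127, 0).

z∈(-2.5127,0).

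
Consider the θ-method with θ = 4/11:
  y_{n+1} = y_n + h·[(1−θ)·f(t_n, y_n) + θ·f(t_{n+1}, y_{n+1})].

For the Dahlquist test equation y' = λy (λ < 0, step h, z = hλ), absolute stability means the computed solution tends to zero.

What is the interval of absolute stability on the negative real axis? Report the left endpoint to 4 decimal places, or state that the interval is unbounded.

z∈(-7.3333,0).

With y'=λy (z=hλ):
  y_{n+1} = y_n + z·[7/11·y_n + 4/11·y_{n+1}] ⇒ (1 − 4/11z)y_{n+1} = (1 + 7/11z)y_n
  so R(z) = (1 + 7/11z)/(1 − 4/11z).

Need |R(x)|<1, x<0.
x=-0.56: |R|=0.5347
R=−1: 1+7/11x = −1+4/11x ⇒ -3/11x=2 ⇒ x=2/(-3/11)=-7.3333
Confirm numerically:
  x=-6.758: |R|=0.95462 <1
  x=-4.805: |R|=0.74901 <1
  x=-4.420: |R|=0.69526 <1
  x=-3.553: |R|=0.55017 <1
  x=-7.700: |R|=1.02632 >1
  x=-7.426: |R|=1.00683 >1
  x=-7.415: |R|=1.00603 >1
Stable set (-7.3333, 0).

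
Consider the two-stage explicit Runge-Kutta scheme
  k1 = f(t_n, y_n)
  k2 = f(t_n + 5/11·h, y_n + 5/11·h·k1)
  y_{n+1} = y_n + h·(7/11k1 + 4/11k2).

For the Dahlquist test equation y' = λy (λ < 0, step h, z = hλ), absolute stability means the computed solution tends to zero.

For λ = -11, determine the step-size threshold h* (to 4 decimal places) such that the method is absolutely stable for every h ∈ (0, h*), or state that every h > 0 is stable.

With y'=λy (z=hλ):
  k1=λy_n ⇒ h·k1=z·y_n;  k2=λ(1+5/11z)y_n ⇒ h·k2=z(1+5/11z)y_n
  y_{n+1}/y_n = 1 + 7/11z + 4/11z(1+5/11z) = 1 + z + 20/121z²
  Hence R(z) = 1 + z + 20/121z².

Boundary: |R(x)|=1, x<0.
x=-1.06: |R|=0.1257
R=1: x+20/121x²=0 ⇒ x=−121/20=-6.0500; min R=1−1/(4·20/121)=-0.5125>−1
Confirm numerically:
  x=-5.681: |R|=0.65351 <1
  x=-5.128: |R|=0.21851 <1
  x=-4.115: |R|=0.31612 <1
  x=-6.562: |R|=1.55533 >1
  x=-6.196: |R|=1.14952 >1
  x=-6.139: |R|=1.09031 >1
So |R|<1 on (-6.0500, 0).

(-6.0500,0); λ=-11 ⇒ h* = (121/20)/11 = 0.5500.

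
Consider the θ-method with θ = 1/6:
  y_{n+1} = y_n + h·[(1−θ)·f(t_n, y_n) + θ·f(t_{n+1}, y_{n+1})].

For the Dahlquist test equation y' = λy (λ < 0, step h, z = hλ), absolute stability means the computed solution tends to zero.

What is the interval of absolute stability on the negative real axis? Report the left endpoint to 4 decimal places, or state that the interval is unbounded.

On y'=λy, z=hλ:
  y_{n+1} = y_n + z·[5/6·y_n + 1/6·y_{n+1}] ⇒ (1 − 1/6z)y_{n+1} = (1 + 5/6z)y_n
  R(z) = (1 + 5/6z)/(1 − 1/6z).

Boundary: |R(x)|=1, x<0.
x=-1: |R|=0.1429
R=−1: 1+5/6x = −1+1/6x ⇒ -2/3x=2 ⇒ x=2/(-2/3)=-3.0000
Confirm numerically:
  x=-2.808: |R|=0.91281 <1
  x=-1.583: |R|=0.25254 <1
  x=-1.266: |R|=0.04542 <1
  x=-3.179: |R|=1.07800 >1
  x=-3.026: |R|=1.01152 >1
So |R|<1 on (-3.0000, 0).

z∈(-3.0000,0).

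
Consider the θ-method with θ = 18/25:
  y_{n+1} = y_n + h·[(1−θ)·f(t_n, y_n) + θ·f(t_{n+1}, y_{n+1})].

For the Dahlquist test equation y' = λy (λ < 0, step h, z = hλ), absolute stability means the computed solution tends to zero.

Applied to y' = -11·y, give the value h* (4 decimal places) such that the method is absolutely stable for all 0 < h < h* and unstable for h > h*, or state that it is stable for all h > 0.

Test eqn y'=λy, z=hλ:
  y_{n+1} = y_n + z·[7/25·y_n + 18/25·y_{n+1}] ⇒ (1 − 18/25z)y_{n+1} = (1 + 7/25z)y_n
  Hence R(z) = (1 + 7/25z)/(1 − 18/25z).

Solve |R(x)|<1 on ℝ⁻.
x=-1.67: |R|=0.2417
x=-2: |R|=0.1803
x=-10: |R|=0.2195
x=-100: |R|=0.3699
θ=18/25≥1/2 ⇒ |1+7/25x|<|1−18/25x| ∀x<0 ⇒ stable on all of ℝ⁻.

(−∞, 0) — no finite endpoint. Any h>0 works for λ=-11.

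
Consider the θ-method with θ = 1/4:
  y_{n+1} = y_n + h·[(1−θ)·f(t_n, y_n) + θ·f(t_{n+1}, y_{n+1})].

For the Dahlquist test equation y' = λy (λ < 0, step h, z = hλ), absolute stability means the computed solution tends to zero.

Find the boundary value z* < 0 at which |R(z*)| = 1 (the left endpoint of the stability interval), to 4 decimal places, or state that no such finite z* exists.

On y'=λy, z=hλ:
  y_{n+1} = y_n + z·[3/4·y_n + 1/4·y_{n+1}] ⇒ (1 − 1/4z)y_{n+1} = (1 + 3/4z)y_n
  so R(z) = (1 + 3/4z)/(1 − 1/4z).

Boundary: |R(x)|=1, x<0.
x=-0.61: |R|=0.4707
R=−1: 1+3/4x = −1+1/4x ⇒ -1/2x=2 ⇒ x=2/(-1/2)=-4.0000
Confirm numerically:
  x=-3.106: |R|=0.74838 <1
  x=-2.203: |R|=0.42060 <1
  x=-1.664: |R|=0.17514 <1
  x=-4.301: |R|=1.07252 >1
  x=-4.288: |R|=1.06950 >1
  x=-4.229: |R|=1.05566 >1
Interval (-4.0000, 0).

left endpoint -4.0000.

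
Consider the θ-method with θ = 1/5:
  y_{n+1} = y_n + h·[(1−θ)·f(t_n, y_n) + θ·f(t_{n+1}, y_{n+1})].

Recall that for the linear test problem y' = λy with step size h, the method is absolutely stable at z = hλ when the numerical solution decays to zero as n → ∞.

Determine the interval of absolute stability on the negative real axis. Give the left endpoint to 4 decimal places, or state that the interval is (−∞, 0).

(-3.3333, 0).

Test eqn y'=λy, z=hλ:
  y_{n+1} = y_n + z·[4/5·y_n + 1/5·y_{n+1}] ⇒ (1 − 1/5z)y_{n+1} = (1 + 4/5z)y_n
  so R(z) = (1 + 4/5z)/(1 − 1/5z).

Boundary: |R(x)|=1, x<0.
x=-1.65: |R|=0.2406
R=−1: 1+4/5x = −1+1/5x ⇒ -3/5x=2 ⇒ x=2/(-3/5)=-3.3333
Confirm numerically:
  x=-2.851: |R|=0.81569 <1
  x=-2.629: |R|=0.72303 <1
  x=-1.556: |R|=0.18670 <1
  x=-3.605: |R|=1.09471 >1
  x=-3.394: |R|=1.02168 >1
Stable set (-3.3333, 0).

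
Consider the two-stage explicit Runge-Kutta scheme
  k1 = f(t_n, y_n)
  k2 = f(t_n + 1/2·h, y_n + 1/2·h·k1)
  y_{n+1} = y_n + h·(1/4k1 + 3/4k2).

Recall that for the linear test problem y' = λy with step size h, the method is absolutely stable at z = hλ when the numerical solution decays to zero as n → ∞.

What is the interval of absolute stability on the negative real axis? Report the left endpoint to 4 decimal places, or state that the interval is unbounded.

Test eqn y'=λy, z=hλ:
  k1=λy_n ⇒ h·k1=z·y_n;  k2=λ(1+1/2z)y_n ⇒ h·k2=z(1+1/2z)y_n
  y_{n+1}/y_n = 1 + 1/4z + 3/4z(1+1/2z) = 1 + z + 3/8z²
  R(z) = 1 + z + 3/8z².

Solve |R(x)|<1 on ℝ⁻.
x=-1.75: |R|=0.3984
R=1: x+3/8x²=0 ⇒ x=−8/3=-2.6667; min R=1−1/(4·3/8)=0.3333>−1
Confirm numerically:
  x=-2.175: |R|=0.59898 <1
  x=-1.422: |R|=0.33628 <1
  x=-1.224: |R|=0.33782 <1
  x=-3.260: |R|=1.72535 >1
  x=-3.111: |R|=1.51837 >1
Interval (-2.6667, 0).

z∈(-2.6667,0).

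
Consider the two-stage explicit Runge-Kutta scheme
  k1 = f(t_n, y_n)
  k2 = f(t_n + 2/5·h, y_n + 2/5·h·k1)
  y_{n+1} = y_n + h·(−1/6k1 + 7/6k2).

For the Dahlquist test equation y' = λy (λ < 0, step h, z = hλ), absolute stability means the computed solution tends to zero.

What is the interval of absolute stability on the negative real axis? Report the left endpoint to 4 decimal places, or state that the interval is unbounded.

z∈(-2.1429,0).

Test eqn y'=λy, z=hλ:
  k1=λy_n ⇒ h·k1=z·y_n;  k2=λ(1+2/5z)y_n ⇒ h·k2=z(1+2/5z)y_n
  y_{n+1}/y_n = 1 − 1/6z + 7/6z(1+2/5z) = 1 + z + 7/15z²
  so R(z) = 1 + z + 7/15z².

Find x<0 with |R(x)|<1.
x=-0.56: |R|=0.5863
R=1: x+7/15x²=0 ⇒ x=−15/7=-2.1429; min R=1−1/(4·7/15)=0.4643>−1
Confirm numerically:
  x=-1.718: |R|=0.65938 <1
  x=-1.298: |R|=0.48824 <1
  x=-1.109: |R|=0.46494 <1
  x=-2.682: |R|=1.67479 >1
  x=-2.600: |R|=1.55467 >1
  x=-2.412: |R|=1.30295 >1
So |R|<1 on (-2.1429, 0).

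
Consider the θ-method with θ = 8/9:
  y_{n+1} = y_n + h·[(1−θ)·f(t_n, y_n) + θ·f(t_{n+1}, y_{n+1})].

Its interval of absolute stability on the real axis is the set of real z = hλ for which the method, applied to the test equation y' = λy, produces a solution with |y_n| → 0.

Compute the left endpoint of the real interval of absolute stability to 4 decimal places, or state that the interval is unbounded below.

With y'=λy (z=hλ):
  y_{n+1} = y_n + z·[1/9·y_n + 8/9·y_{n+1}] ⇒ (1 − 8/9z)y_{n+1} = (1 + 1/9z)y_n
  so R(z) = (1 + 1/9z)/(1 − 8/9z).

Solve |R(x)|<1 on ℝ⁻.
x=-1.69: |R|=0.3246
x=-2: |R|=0.2800
x=-10: |R|=0.0112
x=-100: |R|=0.1125
θ=8/9≥1/2 ⇒ |1+1/9x|<|1−8/9x| ∀x<0 ⇒ unbounded interval.

interval (−∞, 0).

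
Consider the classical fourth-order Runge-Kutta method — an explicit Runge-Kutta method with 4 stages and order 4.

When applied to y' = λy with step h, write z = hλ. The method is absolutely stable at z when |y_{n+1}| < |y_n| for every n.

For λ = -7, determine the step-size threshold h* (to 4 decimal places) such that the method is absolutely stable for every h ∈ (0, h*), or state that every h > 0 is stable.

(-2.7853,0); λ=-7 ⇒ h* = 0.3979.

With y'=λy (z=hλ):
  order 4, 4-stage ⇒ R(z)=1+z+z^2/2+z^3/6+z^4/24
  (e.g. R(-1.59)=0.27041, |R|=0.27041)

Solve |R(x)|<1 on ℝ⁻.
x=-1.59: |R|=0.2704
|R(-1.92)|=0.3098 |R(-1.08)|=0.3499 |R(-0.86)|=0.4266
Bisect:
  x_lo=-3.1432 |R|=1.6880  x_hi=-0.0875 |R|=0.9162
  mid=-1.61534 |R|=0.27052 →hi
  mid=-2.37926 |R|=0.54162 →hi
  mid=-2.76122 |R|=0.96430 →hi
  mid=-2.95219 |R|=1.28221 →lo
  mid=-2.85671 |R|=1.11311 →lo
  mid=-2.80896 |R|=1.03627 →lo
  mid=-2.78509 |R|=0.99969 →hi
  mid=-2.79702 |R|=1.01783 →lo
  ...
  [-2.78546,-2.78527] ⇒ x*=-2.7853
So |R|<1 on (-2.7853, 0).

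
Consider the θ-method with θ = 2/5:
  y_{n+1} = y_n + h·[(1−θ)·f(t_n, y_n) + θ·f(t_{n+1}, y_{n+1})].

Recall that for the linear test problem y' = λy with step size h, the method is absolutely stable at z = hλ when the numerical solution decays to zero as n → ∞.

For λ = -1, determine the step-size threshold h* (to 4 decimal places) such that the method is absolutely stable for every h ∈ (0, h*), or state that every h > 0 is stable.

(-10.0000,0); λ=-1 ⇒ h* = (10)/1 = 10.0000.

Test eqn y'=λy, z=hλ:
  y_{n+1} = y_n + z·[3/5·y_n + 2/5·y_{n+1}] ⇒ (1 − 2/5z)y_{n+1} = (1 + 3/5z)y_n
  Hence R(z) = (1 + 3/5z)/(1 − 2/5z).

Find x<0 with |R(x)|<1.
x=-1.68: |R|=0.0048
R=−1: 1+3/5x = −1+2/5x ⇒ -1/5x=2 ⇒ x=2/(-1/5)=-10.0000
Confirm numerically:
  x=-9.474: |R|=0.97804 <1
  x=-6.359: |R|=0.79450 <1
  x=-6.330: |R|=0.79219 <1
  x=-10.360: |R|=1.01400 >1
  x=-10.266: |R|=1.01042 >1
  x=-10.200: |R|=1.00787 >1
Interval (-10.0000, 0).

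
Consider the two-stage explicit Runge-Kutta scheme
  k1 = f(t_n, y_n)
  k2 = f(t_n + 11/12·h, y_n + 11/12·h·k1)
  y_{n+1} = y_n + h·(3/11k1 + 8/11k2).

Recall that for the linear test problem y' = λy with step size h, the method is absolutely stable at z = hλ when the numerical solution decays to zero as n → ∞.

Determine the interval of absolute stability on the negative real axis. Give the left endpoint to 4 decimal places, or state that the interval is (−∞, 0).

z∈(-1.5000,0).

On y'=λy, z=hλ:
  k1=λy_n ⇒ h·k1=z·y_n;  k2=λ(1+11/12z)y_n ⇒ h·k2=z(1+11/12z)y_n
  y_{n+1}/y_n = 1 + 3/11z + 8/11z(1+11/12z) = 1 + z + 2/3z²
  ⇒ R(z) = 1 + z + 2/3z².

Solve |R(x)|<1 on ℝ⁻.
x=-1.37: |R|=0.8813
R=1: x+2/3x²=0 ⇒ x=−3/2=-1.5000; min R=1−1/(4·2/3)=0.6250>−1
Confirm numerically:
  x=-0.980: |R|=0.66027 <1
  x=-0.711: |R|=0.62601 <1
  x=-0.697: |R|=0.62687 <1
  x=-2.057: |R|=1.76383 >1
  x=-1.795: |R|=1.35302 >1
Stable set (-1.5000, 0).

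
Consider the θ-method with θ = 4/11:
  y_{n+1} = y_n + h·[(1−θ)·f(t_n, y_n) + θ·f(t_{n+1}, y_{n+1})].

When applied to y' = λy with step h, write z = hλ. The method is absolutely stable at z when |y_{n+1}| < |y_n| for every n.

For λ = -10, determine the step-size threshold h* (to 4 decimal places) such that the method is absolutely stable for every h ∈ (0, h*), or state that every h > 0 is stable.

On y'=λy, z=hλ:
  y_{n+1} = y_n + z·[7/11·y_n + 4/11·y_{n+1}] ⇒ (1 − 4/11z)y_{n+1} = (1 + 7/11z)y_n
  so R(z) = (1 + 7/11z)/(1 − 4/11z).

Solve |R(x)|<1 on ℝ⁻.
x=-0.79: |R|=0.3863
R=−1: 1+7/11x = −1+4/11x ⇒ -3/11x=2 ⇒ x=2/(-3/11)=-7.3333
Confirm numerically:
  x=-4.011: |R|=0.63145 <1
  x=-3.701: |R|=0.57770 <1
  x=-3.024: |R|=0.44025 <1
  x=-7.746: |R|=1.02949 >1
  x=-7.522: |R|=1.01378 >1
Interval (-7.3333, 0).

(-7.3333,0); λ=-10 ⇒ h* = (22/3)/10 = 0.7333.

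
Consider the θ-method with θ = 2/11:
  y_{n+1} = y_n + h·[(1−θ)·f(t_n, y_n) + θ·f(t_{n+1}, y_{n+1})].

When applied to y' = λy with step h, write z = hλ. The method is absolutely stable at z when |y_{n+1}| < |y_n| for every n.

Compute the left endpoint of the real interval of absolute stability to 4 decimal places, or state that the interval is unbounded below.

z* = -3.1429.

On y'=λy, z=hλ:
  y_{n+1} = y_n + z·[9/11·y_n + 2/11·y_{n+1}] ⇒ (1 − 2/11z)y_{n+1} = (1 + 9/11z)y_n
  so R(z) = (1 + 9/11z)/(1 − 2/11z).

Find x<0 with |R(x)|<1.
x=-1.46: |R|=0.1537
R=−1: 1+9/11x = −1+2/11x ⇒ -7/11x=2 ⇒ x=2/(-7/11)=-3.1429
Confirm numerically:
  x=-2.374: |R|=0.65824 <1
  x=-1.779: |R|=0.34421 <1
  x=-1.723: |R|=0.31199 <1
  x=-1.643: |R|=0.26508 <1
  x=-3.518: |R|=1.14560 >1
  x=-3.428: |R|=1.11178 >1
So |R|<1 on (-3.1429, 0).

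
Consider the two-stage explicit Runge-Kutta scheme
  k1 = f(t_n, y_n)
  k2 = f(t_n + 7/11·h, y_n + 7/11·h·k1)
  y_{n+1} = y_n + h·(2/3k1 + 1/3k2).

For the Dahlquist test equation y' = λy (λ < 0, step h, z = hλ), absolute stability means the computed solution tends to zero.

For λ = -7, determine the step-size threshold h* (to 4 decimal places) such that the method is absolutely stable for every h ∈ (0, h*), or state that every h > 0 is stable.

(-4.7143,0); λ=-7 ⇒ h* = (33/7)/7 = 0.6735.

On y'=λy, z=hλ:
  k1=λy_n ⇒ h·k1=z·y_n;  k2=λ(1+7/11z)y_n ⇒ h·k2=z(1+7/11z)y_n
  y_{n+1}/y_n = 1 + 2/3z + 1/3z(1+7/11z) = 1 + z + 7/33z²
  Hence R(z) = 1 + z + 7/33z².

Boundary: |R(x)|=1, x<0.
x=-0.77: |R|=0.3558
R=1: x+7/33x²=0 ⇒ x=−33/7=-4.7143; min R=1−1/(4·7/33)=-0.1786>−1
Confirm numerically:
  x=-4.425: |R|=0.72847 <1
  x=-3.562: |R|=0.12936 <1
  x=-2.855: |R|=0.12599 <1
  x=-2.586: |R|=0.16746 <1
  x=-5.309: |R|=1.66974 >1
  x=-5.168: |R|=1.49738 >1
  x=-4.991: |R|=1.29296 >1
Stable set (-4.7143, 0).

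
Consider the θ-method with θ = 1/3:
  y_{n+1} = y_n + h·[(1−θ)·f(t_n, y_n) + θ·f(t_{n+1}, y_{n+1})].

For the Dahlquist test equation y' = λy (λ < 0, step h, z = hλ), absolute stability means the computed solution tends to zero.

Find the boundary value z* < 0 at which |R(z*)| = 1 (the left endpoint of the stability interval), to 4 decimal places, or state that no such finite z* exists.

Test eqn y'=λy, z=hλ:
  y_{n+1} = y_n + z·[2/3·y_n + 1/3·y_{n+1}] ⇒ (1 − 1/3z)y_{n+1} = (1 + 2/3z)y_n
  Hence R(z) = (1 + 2/3z)/(1 − 1/3z).

Need |R(x)|<1, x<0.
x=-1.24: |R|=0.1226
R=−1: 1+2/3x = −1+1/3x ⇒ -1/3x=2 ⇒ x=2/(-1/3)=-6.0000
Confirm numerically:
  x=-4.854: |R|=0.85409 <1
  x=-3.762: |R|=0.66903 <1
  x=-3.086: |R|=0.52120 <1
  x=-3.015: |R|=0.50374 <1
  x=-6.514: |R|=1.05403 >1
  x=-6.276: |R|=1.02975 >1
  x=-6.056: |R|=1.00618 >1
So |R|<1 on (-6.0000, 0).

z* = -6.0000.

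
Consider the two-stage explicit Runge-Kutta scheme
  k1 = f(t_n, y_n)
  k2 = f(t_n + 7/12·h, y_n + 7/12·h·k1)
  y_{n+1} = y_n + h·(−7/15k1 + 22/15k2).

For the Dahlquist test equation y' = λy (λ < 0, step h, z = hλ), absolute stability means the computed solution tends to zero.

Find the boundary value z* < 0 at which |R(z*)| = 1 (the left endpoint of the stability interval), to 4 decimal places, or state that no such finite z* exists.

Set f=λy, z=hλ:
  k1=λy_n ⇒ h·k1=z·y_n;  k2=λ(1+7/12z)y_n ⇒ h·k2=z(1+7/12z)y_n
  y_{n+1}/y_n = 1 − 7/15z + 22/15z(1+7/12z) = 1 + z + 77/90z²
  Hence R(z) = 1 + z + 77/90z².

Find x<0 with |R(x)|<1.
x=-0.31: |R|=0.7722
R=1: x+77/90x²=0 ⇒ x=−90/77=-1.1688; min R=1−1/(4·77/90)=0.7078>−1
Confirm numerically:
  x=-0.820: |R|=0.75528 <1
  x=-0.758: |R|=0.73357 <1
  x=-0.665: |R|=0.71335 <1
  x=-0.597: |R|=0.70793 <1
  x=-1.684: |R|=1.74223 >1
  x=-1.632: |R|=1.64671 >1
  x=-1.223: |R|=1.05668 >1
So |R|<1 on (-1.1688, 0).

left endpoint -1.1688.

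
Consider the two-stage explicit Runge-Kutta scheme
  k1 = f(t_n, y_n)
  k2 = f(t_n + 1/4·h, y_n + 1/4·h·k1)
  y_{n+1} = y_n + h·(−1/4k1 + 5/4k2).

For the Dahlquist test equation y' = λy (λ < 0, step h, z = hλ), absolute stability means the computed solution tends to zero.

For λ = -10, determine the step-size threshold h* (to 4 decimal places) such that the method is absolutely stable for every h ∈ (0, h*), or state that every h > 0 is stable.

(-3.2000,0); λ=-10 ⇒ h* = (16/5)/10 = 0.3200.

Test eqn y'=λy, z=hλ:
  k1=λy_n ⇒ h·k1=z·y_n;  k2=λ(1+1/4z)y_n ⇒ h·k2=z(1+1/4z)y_n
  y_{n+1}/y_n = 1 − 1/4z + 5/4z(1+1/4z) = 1 + z + 5/16z²
  Hence R(z) = 1 + z + 5/16z².

Solve |R(x)|<1 on ℝ⁻.
x=-0.46: |R|=0.6061
R=1: x+5/16x²=0 ⇒ x=−16/5=-3.2000; min R=1−1/(4·5/16)=0.2000>−1
Confirm numerically:
  x=-3.147: |R|=0.94788 <1
  x=-2.189: |R|=0.30841 <1
  x=-1.698: |R|=0.20300 <1
  x=-1.501: |R|=0.20306 <1
  x=-3.652: |R|=1.51585 >1
  x=-3.524: |R|=1.35681 >1
  x=-3.273: |R|=1.07467 >1
Interval (-3.2000, 0).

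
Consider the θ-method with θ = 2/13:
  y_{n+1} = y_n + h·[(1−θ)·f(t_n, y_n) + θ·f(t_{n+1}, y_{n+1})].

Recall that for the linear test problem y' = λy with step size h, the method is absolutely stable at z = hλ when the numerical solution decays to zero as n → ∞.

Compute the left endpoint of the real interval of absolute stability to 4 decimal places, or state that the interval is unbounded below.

left endpoint -2.8889.

Set f=λy, z=hλ:
  y_{n+1} = y_n + z·[11/13·y_n + 2/13·y_{n+1}] ⇒ (1 − 2/13z)y_{n+1} = (1 + 11/13z)y_n
  so R(z) = (1 + 11/13z)/(1 − 2/13z).

Find x<0 with |R(x)|<1.
x=-0.9: |R|=0.2095
R=−1: 1+11/13x = −1+2/13x ⇒ -9/13x=2 ⇒ x=2/(-9/13)=-2.8889
Confirm numerically:
  x=-2.792: |R|=0.95308 <1
  x=-2.435: |R|=0.77140 <1
  x=-1.911: |R|=0.47682 <1
  x=-1.730: |R|=0.36634 <1
  x=-3.457: |R|=1.25675 >1
  x=-3.269: |R|=1.17509 >1
Stable set (-2.8889, 0).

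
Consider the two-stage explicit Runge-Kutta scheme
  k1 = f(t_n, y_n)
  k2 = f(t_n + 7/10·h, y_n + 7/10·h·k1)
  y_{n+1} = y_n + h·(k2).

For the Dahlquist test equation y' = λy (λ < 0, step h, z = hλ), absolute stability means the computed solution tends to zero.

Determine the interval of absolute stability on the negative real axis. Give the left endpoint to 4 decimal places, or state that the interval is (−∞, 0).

z∈(-1.4286,0).

With y'=λy (z=hλ):
  k1=λy_n ⇒ h·k1=z·y_n;  k2=λ(1+7/10z)y_n ⇒ h·k2=z(1+7/10z)y_n
  y_{n+1}/y_n = 1 + z(1+7/10z) = 1 + z + 7/10z²
  ⇒ R(z) = 1 + z + 7/10z².

Find x<0 with |R(x)|<1.
x=-1.51: |R|=1.0861
R=1: x+7/10x²=0 ⇒ x=−10/7=-1.4286; min R=1−1/(4·7/10)=0.6429>−1
Confirm numerically:
  x=-1.316: |R|=0.89630 <1
  x=-0.853: |R|=0.65633 <1
  x=-0.850: |R|=0.65575 <1
  x=-1.721: |R|=1.35229 >1
  x=-1.666: |R|=1.27689 >1
So |R|<1 on (-1.4286, 0).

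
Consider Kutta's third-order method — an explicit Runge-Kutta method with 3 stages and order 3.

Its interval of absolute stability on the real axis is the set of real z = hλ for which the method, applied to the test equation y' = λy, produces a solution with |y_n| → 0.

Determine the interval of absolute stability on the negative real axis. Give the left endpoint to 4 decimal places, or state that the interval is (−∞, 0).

z∈(-2.5127,0).

With y'=λy (z=hλ):
  order 3, 3-stage ⇒ R(z)=1+z+z^2/2+z^3/6
  (e.g. R(-1.44)=0.09914, |R|=0.09914)

Solve |R(x)|<1 on ℝ⁻.
x=-1.44: |R|=0.0991
|R(-1.41)|=0.1168 |R(-1.27)|=0.1951 |R(-0.58)|=0.5557
Bisect:
  x_lo=-2.9002 |R|=1.7602  x_hi=-0.1615 |R|=0.8508
  mid=-1.53084 |R|=0.04298 →hi
  mid=-2.21550 |R|=0.57373 →hi
  mid=-2.55784 |R|=1.07569 →lo
  mid=-2.38667 |R|=0.80440 →hi
  mid=-2.47225 |R|=0.93465 →hi
  mid=-2.51504 |R|=1.00378 →lo
  mid=-2.49365 |R|=0.96888 →hi
  mid=-2.50435 |R|=0.98624 →hi
  ...
  [-2.51287,-2.51270] ⇒ x*=-2.5127
So |R|<1 on (-2.5127, 0).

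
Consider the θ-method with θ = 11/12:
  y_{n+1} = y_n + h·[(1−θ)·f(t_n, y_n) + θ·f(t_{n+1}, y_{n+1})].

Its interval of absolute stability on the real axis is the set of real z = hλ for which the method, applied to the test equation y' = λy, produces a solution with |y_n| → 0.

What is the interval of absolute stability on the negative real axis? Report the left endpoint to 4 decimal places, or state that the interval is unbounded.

With y'=λy (z=hλ):
  y_{n+1} = y_n + z·[1/12·y_n + 11/12·y_{n+1}] ⇒ (1 − 11/12z)y_{n+1} = (1 + 1/12z)y_n
  R(z) = (1 + 1/12z)/(1 − 11/12z).

Solve |R(x)|<1 on ℝ⁻.
x=-0.59: |R|=0.6171
x=-2: |R|=0.2941
x=-10: |R|=0.0164
x=-100: |R|=0.0791
θ=11/12≥1/2 ⇒ |1+1/12x|<|1−11/12x| ∀x<0 ⇒ interval (−∞,0).

(−∞, 0) — no finite endpoint.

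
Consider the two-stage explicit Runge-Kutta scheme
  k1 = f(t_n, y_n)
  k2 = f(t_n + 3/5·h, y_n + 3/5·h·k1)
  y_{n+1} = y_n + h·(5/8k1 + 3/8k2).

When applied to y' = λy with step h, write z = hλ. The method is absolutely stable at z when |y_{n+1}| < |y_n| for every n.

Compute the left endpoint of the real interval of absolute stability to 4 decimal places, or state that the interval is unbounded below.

On y'=λy, z=hλ:
  k1=λy_n ⇒ h·k1=z·y_n;  k2=λ(1+3/5z)y_n ⇒ h·k2=z(1+3/5z)y_n
  y_{n+1}/y_n = 1 + 5/8z + 3/8z(1+3/5z) = 1 + z + 9/40z²
  R(z) = 1 + z + 9/40z².

Find x<0 with |R(x)|<1.
x=-1.1: |R|=0.1723
R=1: x+9/40x²=0 ⇒ x=−40/9=-4.4444; min R=1−1/(4·9/40)=-0.1111>−1
Confirm numerically:
  x=-3.722: |R|=0.39499 <1
  x=-2.579: |R|=0.08247 <1
  x=-2.302: |R|=0.10968 <1
  x=-4.683: |R|=1.25136 >1
  x=-4.625: |R|=1.18789 >1
So |R|<1 on (-4.4444, 0).

left endpoint -4.4444.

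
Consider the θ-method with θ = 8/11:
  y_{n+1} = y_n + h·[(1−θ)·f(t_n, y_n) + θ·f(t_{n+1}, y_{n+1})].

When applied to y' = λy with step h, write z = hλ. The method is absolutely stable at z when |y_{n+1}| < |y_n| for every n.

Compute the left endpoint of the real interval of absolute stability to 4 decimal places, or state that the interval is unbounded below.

With y'=λy (z=hλ):
  y_{n+1} = y_n + z·[3/11·y_n + 8/11·y_{n+1}] ⇒ (1 − 8/11z)y_{n+1} = (1 + 3/11z)y_n
  R(z) = (1 + 3/11z)/(1 − 8/11z).

Boundary: |R(x)|=1, x<0.
x=-1.34: |R|=0.3214
x=-2: |R|=0.1852
x=-10: |R|=0.2088
x=-100: |R|=0.3564
θ=8/11≥1/2 ⇒ |1+3/11x|<|1−8/11x| ∀x<0 ⇒ interval (−∞,0).

(−∞, 0) — no finite endpoint.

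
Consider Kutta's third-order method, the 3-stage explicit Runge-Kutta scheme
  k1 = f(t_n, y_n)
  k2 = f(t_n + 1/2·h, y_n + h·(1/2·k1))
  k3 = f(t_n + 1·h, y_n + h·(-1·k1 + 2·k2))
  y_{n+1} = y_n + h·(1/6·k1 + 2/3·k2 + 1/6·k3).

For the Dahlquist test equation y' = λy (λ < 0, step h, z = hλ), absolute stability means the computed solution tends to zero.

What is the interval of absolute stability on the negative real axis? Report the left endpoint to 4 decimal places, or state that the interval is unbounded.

(-2.5127, 0).

Set f=λy, z=hλ:
  order 3, 3-stage ⇒ R(z)=1+z+z^2/2+z^3/6
  (e.g. R(-0.32)=0.72574, |R|=0.72574)

Need |R(x)|<1, x<0.
x=-0.32: |R|=0.7257
|R(-2.62)|=1.1853 |R(-2.44)|=0.8843 |R(-1.03)|=0.3183
Bisect:
  x_lo=-3.3708 |R|=3.0729  x_hi=-0.1514 |R|=0.8595
  mid=-1.76110 |R|=0.12070 →hi
  mid=-2.56594 |R|=1.08962 →lo
  mid=-2.16352 |R|=0.51095 →hi
  mid=-2.36473 |R|=0.77266 →hi
  mid=-2.46533 |R|=0.92373 →hi
  mid=-2.51563 |R|=1.00476 →lo
  mid=-2.49048 |R|=0.96377 →hi
  mid=-2.50306 |R|=0.98414 →hi
  ...
  [-2.51288,-2.51269] ⇒ x*=-2.5127
Interval (-2.5127, 0).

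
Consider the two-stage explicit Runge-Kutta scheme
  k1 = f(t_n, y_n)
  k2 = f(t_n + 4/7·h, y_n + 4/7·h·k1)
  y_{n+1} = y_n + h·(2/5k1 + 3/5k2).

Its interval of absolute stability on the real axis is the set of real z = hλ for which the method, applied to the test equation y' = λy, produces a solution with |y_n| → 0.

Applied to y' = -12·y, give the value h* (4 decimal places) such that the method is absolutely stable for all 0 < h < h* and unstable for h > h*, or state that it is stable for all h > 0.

On y'=λy, z=hλ:
  k1=λy_n ⇒ h·k1=z·y_n;  k2=λ(1+4/7z)y_n ⇒ h·k2=z(1+4/7z)y_n
  y_{n+1}/y_n = 1 + 2/5z + 3/5z(1+4/7z) = 1 + z + 12/35z²
  so R(z) = 1 + z + 12/35z².

Solve |R(x)|<1 on ℝ⁻.
x=-0.81: |R|=0.4149
R=1: x+12/35x²=0 ⇒ x=−35/12=-2.9167; min R=1−1/(4·12/35)=0.2708>−1
Confirm numerically:
  x=-2.611: |R|=0.72637 <1
  x=-2.605: |R|=0.72164 <1
  x=-1.546: |R|=0.27347 <1
  x=-3.483: |R|=1.67630 >1
  x=-3.353: |R|=1.50161 >1
  x=-3.111: |R|=1.20728 >1
Stable set (-2.9167, 0).

(-2.9167,0); λ=-12 ⇒ h* = (35/12)/12 = 0.2431.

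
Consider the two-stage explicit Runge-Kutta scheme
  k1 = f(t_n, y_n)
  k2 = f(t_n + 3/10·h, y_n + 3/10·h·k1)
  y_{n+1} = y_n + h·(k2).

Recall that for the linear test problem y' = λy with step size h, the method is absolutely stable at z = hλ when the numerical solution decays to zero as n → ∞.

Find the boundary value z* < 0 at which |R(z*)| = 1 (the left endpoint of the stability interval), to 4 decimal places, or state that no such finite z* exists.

With y'=λy (z=hλ):
  k1=λy_n ⇒ h·k1=z·y_n;  k2=λ(1+3/10z)y_n ⇒ h·k2=z(1+3/10z)y_n
  y_{n+1}/y_n = 1 + z(1+3/10z) = 1 + z + 3/10z²
  R(z) = 1 + z + 3/10z².

Solve |R(x)|<1 on ℝ⁻.
x=-1.09: |R|=0.2664
R=1: x+3/10x²=0 ⇒ x=−10/3=-3.3333; min R=1−1/(4·3/10)=0.1667>−1
Confirm numerically:
  x=-3.159: |R|=0.83478 <1
  x=-2.787: |R|=0.54321 <1
  x=-2.661: |R|=0.46328 <1
  x=-1.729: |R|=0.16783 <1
  x=-3.481: |R|=1.15421 >1
  x=-3.425: |R|=1.09419 >1
So |R|<1 on (-3.3333, 0).

z* = -3.3333.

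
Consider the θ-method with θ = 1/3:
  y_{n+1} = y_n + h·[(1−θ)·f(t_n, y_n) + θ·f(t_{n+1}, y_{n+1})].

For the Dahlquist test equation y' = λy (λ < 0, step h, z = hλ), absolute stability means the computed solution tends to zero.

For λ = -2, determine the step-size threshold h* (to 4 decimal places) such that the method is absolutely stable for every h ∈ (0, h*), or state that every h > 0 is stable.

Test eqn y'=λy, z=hλ:
  y_{n+1} = y_n + z·[2/3·y_n + 1/3·y_{n+1}] ⇒ (1 − 1/3z)y_{n+1} = (1 + 2/3z)y_n
  Hence R(z) = (1 + 2/3z)/(1 − 1/3z).

Need |R(x)|<1, x<0.
x=-1.44: |R|=0.0270
R=−1: 1+2/3x = −1+1/3x ⇒ -1/3x=2 ⇒ x=2/(-1/3)=-6.0000
Confirm numerically:
  x=-4.579: |R|=0.81251 <1
  x=-4.441: |R|=0.79049 <1
  x=-4.331: |R|=0.77234 <1
  x=-4.035: |R|=0.72068 <1
  x=-6.341: |R|=1.03651 >1
  x=-6.052: |R|=1.00574 >1
Interval (-6.0000, 0).

(-6.0000,0); λ=-2 ⇒ h* = (6)/2 = 3.0000.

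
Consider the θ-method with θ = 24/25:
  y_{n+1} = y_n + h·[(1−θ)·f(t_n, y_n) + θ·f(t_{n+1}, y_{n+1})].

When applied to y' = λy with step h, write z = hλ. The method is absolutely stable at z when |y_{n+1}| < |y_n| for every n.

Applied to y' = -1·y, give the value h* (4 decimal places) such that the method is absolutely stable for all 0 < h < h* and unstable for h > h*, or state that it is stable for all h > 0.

On y'=λy, z=hλ:
  y_{n+1} = y_n + z·[1/25·y_n + 24/25·y_{n+1}] ⇒ (1 − 24/25z)y_{n+1} = (1 + 1/25z)y_n
  so R(z) = (1 + 1/25z)/(1 − 24/25z).

Find x<0 with |R(x)|<1.
x=-0.38: |R|=0.7216
x=-2: |R|=0.3151
x=-10: |R|=0.0566
x=-100: |R|=0.0309
θ=24/25≥1/2 ⇒ |1+1/25x|<|1−24/25x| ∀x<0 ⇒ interval (−∞,0).

interval (−∞, 0). Any h>0 works for λ=-1.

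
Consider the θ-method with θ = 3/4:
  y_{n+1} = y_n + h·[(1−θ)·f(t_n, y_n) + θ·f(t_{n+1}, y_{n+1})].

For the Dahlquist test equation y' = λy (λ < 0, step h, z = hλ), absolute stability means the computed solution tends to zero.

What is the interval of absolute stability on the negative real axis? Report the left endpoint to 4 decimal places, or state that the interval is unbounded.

interval (−∞, 0).

Set f=λy, z=hλ:
  y_{n+1} = y_n + z·[1/4·y_n + 3/4·y_{n+1}] ⇒ (1 − 3/4z)y_{n+1} = (1 + 1/4z)y_n
  Hence R(z) = (1 + 1/4z)/(1 − 3/4z).

Need |R(x)|<1, x<0.
x=-0.52: |R|=0.6259
x=-2: |R|=0.2000
x=-10: |R|=0.1765
x=-100: |R|=0.3158
θ=3/4≥1/2 ⇒ |1+1/4x|<|1−3/4x| ∀x<0 ⇒ interval (−∞,0).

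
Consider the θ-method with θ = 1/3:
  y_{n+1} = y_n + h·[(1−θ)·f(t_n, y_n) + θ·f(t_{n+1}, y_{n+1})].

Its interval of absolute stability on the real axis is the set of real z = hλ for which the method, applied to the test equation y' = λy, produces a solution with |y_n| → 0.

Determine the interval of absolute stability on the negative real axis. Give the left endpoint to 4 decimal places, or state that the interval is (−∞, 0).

z∈(-6.0000,0).

On y'=λy, z=hλ:
  y_{n+1} = y_n + z·[2/3·y_n + 1/3·y_{n+1}] ⇒ (1 − 1/3z)y_{n+1} = (1 + 2/3z)y_n
  R(z) = (1 + 2/3z)/(1 − 1/3z).

Need |R(x)|<1, x<0.
x=-0.84: |R|=0.3437
R=−1: 1+2/3x = −1+1/3x ⇒ -1/3x=2 ⇒ x=2/(-1/3)=-6.0000
Confirm numerically:
  x=-5.840: |R|=0.98190 <1
  x=-5.636: |R|=0.95785 <1
  x=-4.301: |R|=0.76729 <1
  x=-2.960: |R|=0.48993 <1
  x=-6.488: |R|=1.05143 >1
  x=-6.287: |R|=1.03090 >1
  x=-6.169: |R|=1.01843 >1
Stable set (-6.0000, 0).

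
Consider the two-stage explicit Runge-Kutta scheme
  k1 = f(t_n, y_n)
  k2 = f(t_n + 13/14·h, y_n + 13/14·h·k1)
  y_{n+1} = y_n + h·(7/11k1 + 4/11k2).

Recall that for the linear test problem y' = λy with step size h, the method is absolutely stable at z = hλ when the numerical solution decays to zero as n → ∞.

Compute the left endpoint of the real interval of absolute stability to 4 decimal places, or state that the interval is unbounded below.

z* = -2.9615.

On y'=λy, z=hλ:
  k1=λy_n ⇒ h·k1=z·y_n;  k2=λ(1+13/14z)y_n ⇒ h·k2=z(1+13/14z)y_n
  y_{n+1}/y_n = 1 + 7/11z + 4/11z(1+13/14z) = 1 + z + 26/77z²
  so R(z) = 1 + z + 26/77z².

Boundary: |R(x)|=1, x<0.
x=-0.57: |R|=0.5397
R=1: x+26/77x²=0 ⇒ x=−77/26=-2.9615; min R=1−1/(4·26/77)=0.2596>−1
Confirm numerically:
  x=-2.558: |R|=0.65145 <1
  x=-2.385: |R|=0.53570 <1
  x=-1.890: |R|=0.31616 <1
  x=-3.408: |R|=1.51377 >1
  x=-3.061: |R|=1.10280 >1
Stable set (-2.9615, 0).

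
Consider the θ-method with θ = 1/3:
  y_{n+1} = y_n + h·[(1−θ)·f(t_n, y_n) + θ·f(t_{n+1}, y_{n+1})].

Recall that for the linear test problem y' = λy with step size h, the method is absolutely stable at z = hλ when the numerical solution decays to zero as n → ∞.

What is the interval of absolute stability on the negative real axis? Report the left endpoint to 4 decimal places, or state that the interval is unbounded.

On y'=λy, z=hλ:
  y_{n+1} = y_n + z·[2/3·y_n + 1/3·y_{n+1}] ⇒ (1 − 1/3z)y_{n+1} = (1 + 2/3z)y_n
  ⇒ R(z) = (1 + 2/3z)/(1 − 1/3z).

Need |R(x)|<1, x<0.
x=-0.79: |R|=0.3747
R=−1: 1+2/3x = −1+1/3x ⇒ -1/3x=2 ⇒ x=2/(-1/3)=-6.0000
Confirm numerically:
  x=-5.356: |R|=0.92293 <1
  x=-4.645: |R|=0.82276 <1
  x=-3.232: |R|=0.55584 <1
  x=-6.564: |R|=1.05897 >1
  x=-6.331: |R|=1.03547 >1
  x=-6.241: |R|=1.02608 >1
Interval (-6.0000, 0).

(-6.0000, 0).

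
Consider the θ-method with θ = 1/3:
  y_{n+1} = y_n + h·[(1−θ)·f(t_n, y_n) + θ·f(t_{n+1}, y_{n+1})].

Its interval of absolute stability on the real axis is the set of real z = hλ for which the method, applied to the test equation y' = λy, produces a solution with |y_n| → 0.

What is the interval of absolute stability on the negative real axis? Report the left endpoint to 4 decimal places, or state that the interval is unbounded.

Set f=λy, z=hλ:
  y_{n+1} = y_n + z·[2/3·y_n + 1/3·y_{n+1}] ⇒ (1 − 1/3z)y_{n+1} = (1 + 2/3z)y_n
  Hence R(z) = (1 + 2/3z)/(1 − 1/3z).

Solve |R(x)|<1 on ℝ⁻.
x=-1.58: |R|=0.0349
R=−1: 1+2/3x = −1+1/3x ⇒ -1/3x=2 ⇒ x=2/(-1/3)=-6.0000
Confirm numerically:
  x=-5.942: |R|=0.99351 <1
  x=-5.050: |R|=0.88199 <1
  x=-2.500: |R|=0.36364 <1
  x=-6.132: |R|=1.01445 >1
  x=-6.108: |R|=1.01186 >1
Stable set (-6.0000, 0).

z∈(-6.0000,0).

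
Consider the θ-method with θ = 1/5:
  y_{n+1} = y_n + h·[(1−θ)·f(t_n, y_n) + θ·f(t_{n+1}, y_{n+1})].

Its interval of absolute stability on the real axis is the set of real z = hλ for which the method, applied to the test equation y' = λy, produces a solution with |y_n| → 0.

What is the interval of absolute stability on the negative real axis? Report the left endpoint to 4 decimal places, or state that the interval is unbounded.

Set f=λy, z=hλ:
  y_{n+1} = y_n + z·[4/5·y_n + 1/5·y_{n+1}] ⇒ (1 − 1/5z)y_{n+1} = (1 + 4/5z)y_n
  so R(z) = (1 + 4/5z)/(1 − 1/5z).

Solve |R(x)|<1 on ℝ⁻.
x=-0.68: |R|=0.4014
R=−1: 1+4/5x = −1+1/5x ⇒ -3/5x=2 ⇒ x=2/(-3/5)=-3.3333
Confirm numerically:
  x=-3.307: |R|=0.99049 <1
  x=-2.651: |R|=0.73245 <1
  x=-1.861: |R|=0.35622 <1
  x=-3.754: |R|=1.14416 >1
  x=-3.503: |R|=1.05986 >1
  x=-3.446: |R|=1.04002 >1
Interval (-3.3333, 0).

z∈(-3.3333,0).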